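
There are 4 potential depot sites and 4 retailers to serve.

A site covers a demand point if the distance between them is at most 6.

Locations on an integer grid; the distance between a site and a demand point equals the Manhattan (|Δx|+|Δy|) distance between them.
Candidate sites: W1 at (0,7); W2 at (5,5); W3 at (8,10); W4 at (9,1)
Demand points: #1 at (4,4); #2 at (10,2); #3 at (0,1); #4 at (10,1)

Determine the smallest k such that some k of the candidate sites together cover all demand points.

Coverage sets (demand points within 6 of each site):
  W1: {#3}
  W2: {#1}
  W3: {}
  W4: {#2, #4}
No 2 sites suffice: every size-2 union leaves at least one demand point uncovered.
But {W1, W2, W4} covers everything, so the minimum is 3.

3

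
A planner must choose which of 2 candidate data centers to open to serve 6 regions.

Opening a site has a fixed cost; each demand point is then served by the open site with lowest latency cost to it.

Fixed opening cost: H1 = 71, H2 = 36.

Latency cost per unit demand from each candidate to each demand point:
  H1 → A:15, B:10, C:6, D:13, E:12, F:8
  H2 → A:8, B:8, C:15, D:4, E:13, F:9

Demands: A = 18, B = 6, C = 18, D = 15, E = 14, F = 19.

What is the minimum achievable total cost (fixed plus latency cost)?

787

Open {H1, H2}: assign each demand point to its cheapest open site.
  A→H2 18×8=144, B→H2 6×8=48, C→H1 18×6=108, D→H2 15×4=60, E→H1 14×12=168, F→H1 19×8=152
  latency cost 680, fixed 107 → total 787.
Compare {H2}: latency cost 875 + fixed 36 = 911.
Compare {H1}: latency cost 953 + fixed 71 = 1024.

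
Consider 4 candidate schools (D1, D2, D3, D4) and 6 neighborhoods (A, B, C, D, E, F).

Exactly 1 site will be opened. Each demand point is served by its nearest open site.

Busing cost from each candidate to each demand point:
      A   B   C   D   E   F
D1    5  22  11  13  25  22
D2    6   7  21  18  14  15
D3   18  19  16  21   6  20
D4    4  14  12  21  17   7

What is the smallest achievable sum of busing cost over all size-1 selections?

75

Open {D4}.
  A→D4 4, B→D4 14, C→D4 12, D→D4 21, E→D4 17, F→D4 7  ⇒ total 75.
Compare {D2}: total 81.
Compare {D1}: total 98.
No size-1 selection does better; minimum is 75.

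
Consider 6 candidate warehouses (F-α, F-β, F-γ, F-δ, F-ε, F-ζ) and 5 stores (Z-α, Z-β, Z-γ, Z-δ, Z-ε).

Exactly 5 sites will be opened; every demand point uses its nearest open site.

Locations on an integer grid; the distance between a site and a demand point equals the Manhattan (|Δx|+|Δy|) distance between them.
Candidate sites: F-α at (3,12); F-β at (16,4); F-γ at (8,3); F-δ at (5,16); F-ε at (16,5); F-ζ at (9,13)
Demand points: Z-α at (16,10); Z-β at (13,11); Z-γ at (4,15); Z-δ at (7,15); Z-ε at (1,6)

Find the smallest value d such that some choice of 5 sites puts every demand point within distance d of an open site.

8

Open {F-α, F-β, F-γ, F-δ, F-ζ}.
  Farthest demand point is Z-ε at distance 8 (to F-α); all others are ≤ 8.
With {F-α, F-β, F-γ, F-ε, F-ζ} the worst case is 8.
With {F-α, F-β, F-δ, F-ε, F-ζ} the worst case is 8.
No size-5 selection achieves below 8.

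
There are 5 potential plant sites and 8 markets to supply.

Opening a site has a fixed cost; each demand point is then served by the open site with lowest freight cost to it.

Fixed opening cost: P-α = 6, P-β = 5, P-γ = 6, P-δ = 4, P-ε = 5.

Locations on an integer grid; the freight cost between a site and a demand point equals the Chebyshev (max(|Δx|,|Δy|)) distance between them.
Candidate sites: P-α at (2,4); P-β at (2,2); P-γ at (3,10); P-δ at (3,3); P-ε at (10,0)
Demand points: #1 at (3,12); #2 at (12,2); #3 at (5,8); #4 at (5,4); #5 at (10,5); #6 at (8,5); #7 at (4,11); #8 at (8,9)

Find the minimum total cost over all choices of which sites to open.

Open {P-γ, P-ε}: assign each demand point to its cheapest open site.
  #1→P-γ 2, #2→P-ε 2, #3→P-γ 2, #4→P-ε 5, #5→P-ε 5, #6→P-γ 5, #7→P-γ 1, #8→P-γ 5
  freight cost 27, fixed 11 → total 38.
Compare {P-γ, P-δ, P-ε}: freight cost 24 + fixed 15 = 39.
Compare {P-β, P-γ, P-ε}: freight cost 25 + fixed 16 = 41.
Compare {P-α, P-γ, P-ε}: freight cost 25 + fixed 17 = 42.
All other subsets cost ≥ 39. Minimum total cost: 38.

38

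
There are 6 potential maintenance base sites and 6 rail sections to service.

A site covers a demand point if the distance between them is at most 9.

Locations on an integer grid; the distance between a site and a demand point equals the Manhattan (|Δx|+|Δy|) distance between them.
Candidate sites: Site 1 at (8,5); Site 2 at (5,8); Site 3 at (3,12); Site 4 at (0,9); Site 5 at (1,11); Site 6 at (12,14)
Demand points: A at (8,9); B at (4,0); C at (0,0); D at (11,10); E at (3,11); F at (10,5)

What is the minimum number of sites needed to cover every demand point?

Coverage sets (demand points within 9 of each site):
  Site 1: {A, B, D, F}
  Site 2: {A, B, D, E, F}
  Site 3: {A, E}
  Site 4: {A, C, E}
  Site 5: {A, E}
  Site 6: {A, D}
No single site covers all 6 demand points.
But {Site 1, Site 4} covers everything, so the minimum is 2.

2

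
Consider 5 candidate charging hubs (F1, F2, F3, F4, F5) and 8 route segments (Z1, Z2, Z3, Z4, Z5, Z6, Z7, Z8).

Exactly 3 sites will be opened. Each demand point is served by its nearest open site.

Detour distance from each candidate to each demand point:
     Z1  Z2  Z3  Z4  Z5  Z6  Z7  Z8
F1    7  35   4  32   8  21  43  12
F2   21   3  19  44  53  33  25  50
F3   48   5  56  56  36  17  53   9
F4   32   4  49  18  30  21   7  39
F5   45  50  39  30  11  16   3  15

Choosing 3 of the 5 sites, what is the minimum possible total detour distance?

Open {F1, F4, F5}.
  Z1→F1 7, Z2→F4 4, Z3→F1 4, Z4→F4 18, Z5→F1 8, Z6→F5 16, Z7→F5 3, Z8→F1 12  ⇒ total 72.
Compare {F1, F3, F4}: total 74.
Compare {F1, F2, F4}: total 80.
No size-3 selection does better; minimum is 72.

72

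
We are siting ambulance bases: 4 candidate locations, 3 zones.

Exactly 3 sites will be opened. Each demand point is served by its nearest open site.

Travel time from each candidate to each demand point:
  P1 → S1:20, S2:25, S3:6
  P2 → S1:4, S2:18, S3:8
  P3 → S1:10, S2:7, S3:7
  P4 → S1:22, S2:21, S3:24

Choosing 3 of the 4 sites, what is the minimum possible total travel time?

Open {P1, P2, P3}.
  S1→P2 4, S2→P3 7, S3→P1 6  ⇒ total 17.
Compare {P2, P3, P4}: total 18.
Compare {P1, P3, P4}: total 23.
No size-3 selection does better; minimum is 17.

17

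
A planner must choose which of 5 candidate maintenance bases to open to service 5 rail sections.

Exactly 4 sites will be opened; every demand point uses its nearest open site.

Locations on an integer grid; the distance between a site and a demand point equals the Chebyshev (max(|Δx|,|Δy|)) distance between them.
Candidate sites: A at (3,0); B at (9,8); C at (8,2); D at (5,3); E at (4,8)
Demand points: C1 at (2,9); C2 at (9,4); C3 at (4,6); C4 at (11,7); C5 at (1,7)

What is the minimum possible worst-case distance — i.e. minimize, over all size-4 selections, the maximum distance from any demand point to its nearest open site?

3

Open {A, B, C, E}.
  Farthest demand point is C5 at distance 3 (to E); all others are ≤ 3.
With {B, C, D, E} the worst case is 3.
With {A, B, D, E} the worst case is 4.
No size-4 selection achieves below 3.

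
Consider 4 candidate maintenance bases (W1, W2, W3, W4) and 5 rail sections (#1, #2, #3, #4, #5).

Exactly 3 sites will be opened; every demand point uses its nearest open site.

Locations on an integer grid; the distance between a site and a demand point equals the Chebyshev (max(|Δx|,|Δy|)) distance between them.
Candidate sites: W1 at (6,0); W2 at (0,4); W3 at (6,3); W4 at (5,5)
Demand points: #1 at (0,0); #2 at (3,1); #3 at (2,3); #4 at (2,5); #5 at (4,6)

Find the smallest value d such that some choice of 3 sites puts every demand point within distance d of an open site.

4

Open {W1, W2, W3}.
  Farthest demand point is #1 at distance 4 (to W2); all others are ≤ 4.
With {W1, W2, W4} the worst case is 4.
With {W2, W3, W4} the worst case is 4.
No size-3 selection achieves below 4.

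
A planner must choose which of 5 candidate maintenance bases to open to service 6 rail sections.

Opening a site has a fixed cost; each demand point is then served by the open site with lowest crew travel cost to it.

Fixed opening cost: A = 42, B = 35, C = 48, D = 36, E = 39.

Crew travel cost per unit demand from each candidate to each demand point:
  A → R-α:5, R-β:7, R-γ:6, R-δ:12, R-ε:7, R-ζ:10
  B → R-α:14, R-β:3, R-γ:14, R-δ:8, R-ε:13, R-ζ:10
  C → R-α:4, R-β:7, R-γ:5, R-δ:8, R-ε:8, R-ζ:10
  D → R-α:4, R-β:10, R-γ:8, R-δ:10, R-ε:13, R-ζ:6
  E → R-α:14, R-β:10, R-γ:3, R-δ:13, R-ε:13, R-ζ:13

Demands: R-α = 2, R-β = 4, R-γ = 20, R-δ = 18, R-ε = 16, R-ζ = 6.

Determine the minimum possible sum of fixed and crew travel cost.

Open {A, B, E}: assign each demand point to its cheapest open site.
  R-α→A 2×5=10, R-β→B 4×3=12, R-γ→E 20×3=60, R-δ→B 18×8=144, R-ε→A 16×7=112, R-ζ→A 6×10=60
  crew travel cost 398, fixed 116 → total 514.
Compare {C, E}: crew travel cost 428 + fixed 87 = 515.
Compare {C}: crew travel cost 468 + fixed 48 = 516.
Compare {A, B, D, E}: crew travel cost 372 + fixed 152 = 524.
All other subsets cost ≥ 515. Minimum total cost: 514.

514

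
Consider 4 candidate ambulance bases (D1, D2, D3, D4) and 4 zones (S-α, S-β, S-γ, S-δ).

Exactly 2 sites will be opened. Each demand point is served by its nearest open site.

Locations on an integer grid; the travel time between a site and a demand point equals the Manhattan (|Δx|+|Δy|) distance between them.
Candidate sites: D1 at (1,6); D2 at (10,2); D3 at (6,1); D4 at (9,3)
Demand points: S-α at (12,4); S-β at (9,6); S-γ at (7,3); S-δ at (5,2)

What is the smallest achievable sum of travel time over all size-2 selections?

11

Open {D3, D4}.
  S-α→D4 4, S-β→D4 3, S-γ→D4 2, S-δ→D3 2  ⇒ total 11.
Compare {D1, D4}: total 14.
Compare {D2, D3}: total 14.
No size-2 selection does better; minimum is 11.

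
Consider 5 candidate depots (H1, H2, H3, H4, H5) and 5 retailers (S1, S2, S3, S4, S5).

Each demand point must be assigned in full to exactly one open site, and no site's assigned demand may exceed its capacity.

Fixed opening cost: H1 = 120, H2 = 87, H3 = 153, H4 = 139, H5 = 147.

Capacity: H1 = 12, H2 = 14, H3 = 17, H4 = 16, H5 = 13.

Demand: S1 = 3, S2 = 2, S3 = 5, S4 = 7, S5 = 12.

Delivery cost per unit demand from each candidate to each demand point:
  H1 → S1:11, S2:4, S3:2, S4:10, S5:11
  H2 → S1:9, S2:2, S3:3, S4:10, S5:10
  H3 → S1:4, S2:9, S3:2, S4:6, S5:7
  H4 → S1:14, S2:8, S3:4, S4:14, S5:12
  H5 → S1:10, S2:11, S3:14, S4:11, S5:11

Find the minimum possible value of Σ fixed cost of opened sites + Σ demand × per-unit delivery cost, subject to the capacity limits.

425

Open {H2, H3}; cheapest assignment that respects the capacities:
  H2 (cap 14, load 14): S2, S3, S4 — cost 2×2 + 5×3 + 7×10 = 89
  H3 (cap 17, load 15): S1, S5 — cost 3×4 + 12×7 = 96
  Shipping 185, fixed 240 → total 425.
  Any other capacity-feasible assignment to {H2, H3} ships for at least 185.
Compare {H1, H3}: its best feasible assignment gives total 467.
Compare {H2, H4}: its best feasible assignment gives total 501.
Every other set of open sites that can feasibly serve all demand totals ≥ 467 even under its best assignment. Minimum: 425.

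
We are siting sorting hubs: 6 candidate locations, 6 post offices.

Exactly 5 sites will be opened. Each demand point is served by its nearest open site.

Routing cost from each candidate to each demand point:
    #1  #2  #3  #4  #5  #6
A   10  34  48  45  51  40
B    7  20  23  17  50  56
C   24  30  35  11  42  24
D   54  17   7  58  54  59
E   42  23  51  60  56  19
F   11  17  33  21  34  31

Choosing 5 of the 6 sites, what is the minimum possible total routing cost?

Open {B, C, D, E, F}.
  #1→B 7, #2→D 17, #3→D 7, #4→C 11, #5→F 34, #6→E 19  ⇒ total 95.
Compare {A, C, D, E, F}: total 98.
Compare {A, B, C, D, F}: total 100.
No size-5 selection does better; minimum is 95.

95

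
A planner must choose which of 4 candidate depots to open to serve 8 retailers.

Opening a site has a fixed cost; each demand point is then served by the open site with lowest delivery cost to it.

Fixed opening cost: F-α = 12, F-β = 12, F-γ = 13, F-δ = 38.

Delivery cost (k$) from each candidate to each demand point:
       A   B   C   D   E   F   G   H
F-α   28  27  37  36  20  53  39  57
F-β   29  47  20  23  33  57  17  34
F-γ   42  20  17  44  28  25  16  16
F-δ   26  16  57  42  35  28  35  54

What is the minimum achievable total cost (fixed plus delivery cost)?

199

Open {F-β, F-γ}: assign each demand point to its cheapest open site.
  A→F-β 29, B→F-γ 20, C→F-γ 17, D→F-β 23, E→F-γ 28, F→F-γ 25, G→F-γ 16, H→F-γ 16
  delivery cost 174, fixed 25 → total 199.
Compare {F-α, F-β, F-γ}: delivery cost 165 + fixed 37 = 202.
Compare {F-α, F-γ}: delivery cost 178 + fixed 25 = 203.
Compare {F-γ}: delivery cost 208 + fixed 13 = 221.
All other subsets cost ≥ 202. Minimum total cost: 199.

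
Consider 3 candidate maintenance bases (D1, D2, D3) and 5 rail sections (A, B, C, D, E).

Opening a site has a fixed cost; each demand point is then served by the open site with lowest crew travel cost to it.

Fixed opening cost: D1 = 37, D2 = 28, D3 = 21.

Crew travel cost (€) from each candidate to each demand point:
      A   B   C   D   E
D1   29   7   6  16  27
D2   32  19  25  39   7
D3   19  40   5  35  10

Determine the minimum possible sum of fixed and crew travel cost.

Open {D1, D3}: assign each demand point to its cheapest open site.
  A→D3 19, B→D1 7, C→D3 5, D→D1 16, E→D3 10
  crew travel cost 57, fixed 58 → total 115.
Compare {D1}: crew travel cost 85 + fixed 37 = 122.
Compare {D3}: crew travel cost 109 + fixed 21 = 130.
Compare {D1, D2}: crew travel cost 65 + fixed 65 = 130.
All other subsets cost ≥ 122. Minimum total cost: 115.

115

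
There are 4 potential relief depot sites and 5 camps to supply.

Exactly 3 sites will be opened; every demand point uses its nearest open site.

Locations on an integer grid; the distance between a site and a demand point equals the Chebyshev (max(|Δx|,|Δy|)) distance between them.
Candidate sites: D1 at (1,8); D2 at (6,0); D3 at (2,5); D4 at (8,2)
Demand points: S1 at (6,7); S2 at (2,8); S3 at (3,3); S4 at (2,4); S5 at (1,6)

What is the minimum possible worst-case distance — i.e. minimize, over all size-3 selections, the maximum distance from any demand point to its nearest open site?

Open {D1, D2, D3}.
  Farthest demand point is S1 at distance 4 (to D3); all others are ≤ 4.
With {D1, D3, D4} the worst case is 4.
With {D2, D3, D4} the worst case is 4.
No size-3 selection achieves below 4.

4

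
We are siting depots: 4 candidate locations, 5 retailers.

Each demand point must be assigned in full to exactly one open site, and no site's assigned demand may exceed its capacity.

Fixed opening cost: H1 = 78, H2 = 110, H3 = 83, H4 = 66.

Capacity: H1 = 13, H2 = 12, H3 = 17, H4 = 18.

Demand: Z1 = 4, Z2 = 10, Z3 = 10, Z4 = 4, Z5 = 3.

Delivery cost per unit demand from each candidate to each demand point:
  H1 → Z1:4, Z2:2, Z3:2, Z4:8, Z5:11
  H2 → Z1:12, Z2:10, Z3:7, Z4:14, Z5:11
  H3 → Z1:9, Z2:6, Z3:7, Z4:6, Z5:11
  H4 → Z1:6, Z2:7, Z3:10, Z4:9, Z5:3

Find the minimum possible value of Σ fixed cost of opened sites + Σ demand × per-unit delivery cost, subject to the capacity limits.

327

Open {H1, H4}; cheapest assignment that respects the capacities:
  H1 (cap 13, load 13): Z3, Z5 — cost 10×2 + 3×11 = 53
  H4 (cap 18, load 18): Z1, Z2, Z4 — cost 4×6 + 10×7 + 4×9 = 130
  Shipping 183, fixed 144 → total 327.
  Any other capacity-feasible assignment to {H1, H4} ships for at least 183.
Compare {H3, H4}: its best feasible assignment gives total 346.
Compare {H1, H3, H4}: its best feasible assignment gives total 364.
Every other set of open sites that can feasibly serve all demand totals ≥ 346 even under its best assignment. Minimum: 327.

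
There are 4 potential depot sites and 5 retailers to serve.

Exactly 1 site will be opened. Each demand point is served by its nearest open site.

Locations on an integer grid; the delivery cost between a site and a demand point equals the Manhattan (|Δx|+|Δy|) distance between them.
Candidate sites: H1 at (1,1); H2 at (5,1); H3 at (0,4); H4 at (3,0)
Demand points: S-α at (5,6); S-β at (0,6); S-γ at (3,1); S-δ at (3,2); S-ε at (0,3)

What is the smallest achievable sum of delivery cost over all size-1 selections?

21

Open {H3}.
  S-α→H3 7, S-β→H3 2, S-γ→H3 6, S-δ→H3 5, S-ε→H3 1  ⇒ total 21.
Compare {H1}: total 23.
Compare {H4}: total 26.
No size-1 selection does better; minimum is 21.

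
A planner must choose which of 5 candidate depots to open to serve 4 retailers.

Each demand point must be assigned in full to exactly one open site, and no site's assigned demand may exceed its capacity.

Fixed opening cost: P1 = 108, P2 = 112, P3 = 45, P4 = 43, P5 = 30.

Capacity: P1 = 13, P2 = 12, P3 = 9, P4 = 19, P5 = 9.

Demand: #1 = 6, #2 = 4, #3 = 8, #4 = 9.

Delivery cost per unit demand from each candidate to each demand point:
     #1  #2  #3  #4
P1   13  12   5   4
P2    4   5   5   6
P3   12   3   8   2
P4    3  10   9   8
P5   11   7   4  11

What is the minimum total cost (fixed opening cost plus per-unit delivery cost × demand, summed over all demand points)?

226

Open {P3, P4, P5}; cheapest assignment that respects the capacities:
  P3 (cap 9, load 9): #4 — cost 9×2 = 18
  P4 (cap 19, load 10): #1, #2 — cost 6×3 + 4×10 = 58
  P5 (cap 9, load 8): #3 — cost 8×4 = 32
  Shipping 108, fixed 118 → total 226.
  Any other capacity-feasible assignment to {P3, P4, P5} ships for at least 108.
Compare {P4, P5}: its best feasible assignment gives total 235.
Compare {P3, P4}: its best feasible assignment gives total 236.
Every other set of open sites that can feasibly serve all demand totals ≥ 235 even under its best assignment. Minimum: 226.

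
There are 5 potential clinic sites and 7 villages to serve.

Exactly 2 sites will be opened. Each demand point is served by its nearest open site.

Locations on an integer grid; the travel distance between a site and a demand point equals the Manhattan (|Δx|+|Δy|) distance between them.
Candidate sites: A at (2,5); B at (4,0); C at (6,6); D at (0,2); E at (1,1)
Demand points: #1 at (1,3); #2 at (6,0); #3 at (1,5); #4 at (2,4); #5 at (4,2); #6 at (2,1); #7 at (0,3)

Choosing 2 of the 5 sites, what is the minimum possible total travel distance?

16

Open {A, B}.
  #1→A 3, #2→B 2, #3→A 1, #4→A 1, #5→B 2, #6→B 3, #7→A 4  ⇒ total 16.
Compare {A, E}: total 18.
Compare {B, D}: total 18.
No size-2 selection does better; minimum is 16.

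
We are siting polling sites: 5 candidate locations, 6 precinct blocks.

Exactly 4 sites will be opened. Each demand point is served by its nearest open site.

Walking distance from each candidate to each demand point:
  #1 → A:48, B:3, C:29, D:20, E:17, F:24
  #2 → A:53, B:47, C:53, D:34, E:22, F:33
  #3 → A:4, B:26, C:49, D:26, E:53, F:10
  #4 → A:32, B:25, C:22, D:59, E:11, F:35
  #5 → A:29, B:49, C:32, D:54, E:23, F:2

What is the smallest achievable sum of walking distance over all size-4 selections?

62

Open {#1, #3, #4, #5}.
  A→#3 4, B→#1 3, C→#4 22, D→#1 20, E→#4 11, F→#5 2  ⇒ total 62.
Compare {#1, #2, #3, #4}: total 70.
Compare {#1, #2, #3, #5}: total 75.
No size-4 selection does better; minimum is 62.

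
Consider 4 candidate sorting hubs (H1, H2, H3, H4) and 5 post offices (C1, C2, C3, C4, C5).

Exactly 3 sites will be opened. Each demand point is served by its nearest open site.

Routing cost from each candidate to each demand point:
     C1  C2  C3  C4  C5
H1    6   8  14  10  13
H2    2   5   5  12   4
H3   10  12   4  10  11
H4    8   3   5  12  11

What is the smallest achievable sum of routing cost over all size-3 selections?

Open {H2, H3, H4}.
  C1→H2 2, C2→H4 3, C3→H3 4, C4→H3 10, C5→H2 4  ⇒ total 23.
Compare {H1, H2, H4}: total 24.
Compare {H1, H2, H3}: total 25.
No size-3 selection does better; minimum is 23.

23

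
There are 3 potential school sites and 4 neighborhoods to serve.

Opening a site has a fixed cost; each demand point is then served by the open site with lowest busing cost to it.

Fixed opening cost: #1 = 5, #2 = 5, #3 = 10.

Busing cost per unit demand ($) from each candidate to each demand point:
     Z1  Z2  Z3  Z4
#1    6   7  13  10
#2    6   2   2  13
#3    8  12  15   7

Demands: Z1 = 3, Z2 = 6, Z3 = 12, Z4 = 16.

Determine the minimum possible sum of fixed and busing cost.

Open {#2, #3}: assign each demand point to its cheapest open site.
  Z1→#2 3×6=18, Z2→#2 6×2=12, Z3→#2 12×2=24, Z4→#3 16×7=112
  busing cost 166, fixed 15 → total 181.
Compare {#1, #2, #3}: busing cost 166 + fixed 20 = 186.
Compare {#1, #2}: busing cost 214 + fixed 10 = 224.
Compare {#2}: busing cost 262 + fixed 5 = 267.
All other subsets cost ≥ 186. Minimum total cost: 181.

181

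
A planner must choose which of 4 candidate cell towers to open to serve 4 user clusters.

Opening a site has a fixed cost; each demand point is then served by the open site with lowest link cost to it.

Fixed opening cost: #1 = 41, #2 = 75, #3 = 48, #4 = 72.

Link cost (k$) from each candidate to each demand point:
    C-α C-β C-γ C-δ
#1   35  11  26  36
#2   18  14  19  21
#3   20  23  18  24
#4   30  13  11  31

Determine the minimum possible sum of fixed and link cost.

Open {#3}: assign each demand point to its cheapest open site.
  C-α→#3 20, C-β→#3 23, C-γ→#3 18, C-δ→#3 24
  link cost 85, fixed 48 → total 133.
Compare {#2}: link cost 72 + fixed 75 = 147.
Compare {#1}: link cost 108 + fixed 41 = 149.
Compare {#4}: link cost 85 + fixed 72 = 157.
All other subsets cost ≥ 147. Minimum total cost: 133.

133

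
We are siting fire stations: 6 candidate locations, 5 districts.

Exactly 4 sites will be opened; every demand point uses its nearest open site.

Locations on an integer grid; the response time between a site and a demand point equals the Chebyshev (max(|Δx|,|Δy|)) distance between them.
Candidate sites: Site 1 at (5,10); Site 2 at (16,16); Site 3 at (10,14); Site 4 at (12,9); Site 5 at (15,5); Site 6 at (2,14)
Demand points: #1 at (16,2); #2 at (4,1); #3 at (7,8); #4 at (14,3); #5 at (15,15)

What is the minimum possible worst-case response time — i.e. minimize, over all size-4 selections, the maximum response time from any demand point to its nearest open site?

8

Open {Site 1, Site 2, Site 3, Site 4}.
  Farthest demand point is #2 at response time 8 (to Site 4); all others are ≤ 8.
With {Site 1, Site 2, Site 4, Site 5} the worst case is 8.
With {Site 1, Site 2, Site 4, Site 6} the worst case is 8.
No size-4 selection achieves below 8.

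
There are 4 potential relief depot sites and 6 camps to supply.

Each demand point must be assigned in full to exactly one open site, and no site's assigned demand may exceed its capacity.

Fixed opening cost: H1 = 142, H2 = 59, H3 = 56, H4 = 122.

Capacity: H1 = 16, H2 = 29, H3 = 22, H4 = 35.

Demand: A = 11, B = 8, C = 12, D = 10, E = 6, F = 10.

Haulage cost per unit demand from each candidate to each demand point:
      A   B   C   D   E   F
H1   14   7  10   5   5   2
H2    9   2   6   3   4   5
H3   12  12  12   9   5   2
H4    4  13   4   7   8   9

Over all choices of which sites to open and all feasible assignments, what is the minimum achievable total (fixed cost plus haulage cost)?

Open {H2, H4}; cheapest assignment that respects the capacities:
  H2 (cap 29, load 28): B, D, F — cost 8×2 + 10×3 + 10×5 = 96
  H4 (cap 35, load 29): A, C, E — cost 11×4 + 12×4 + 6×8 = 140
  Shipping 236, fixed 181 → total 417.
  Any other capacity-feasible assignment to {H2, H4} ships for at least 236.
Compare {H2, H3, H4}: its best feasible assignment gives total 419.
Compare {H1, H2, H4}: its best feasible assignment gives total 505.
Every other set of open sites that can feasibly serve all demand totals ≥ 419 even under its best assignment. Minimum: 417.

417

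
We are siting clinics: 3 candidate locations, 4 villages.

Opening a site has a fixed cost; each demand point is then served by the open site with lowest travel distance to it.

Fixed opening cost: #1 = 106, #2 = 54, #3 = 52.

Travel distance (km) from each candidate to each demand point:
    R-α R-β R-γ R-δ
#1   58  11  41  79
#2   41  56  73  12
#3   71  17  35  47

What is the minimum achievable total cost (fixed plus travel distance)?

Open {#2, #3}: assign each demand point to its cheapest open site.
  R-α→#2 41, R-β→#3 17, R-γ→#3 35, R-δ→#2 12
  travel distance 105, fixed 106 → total 211.
Compare {#3}: travel distance 170 + fixed 52 = 222.
Compare {#2}: travel distance 182 + fixed 54 = 236.
Compare {#1, #2}: travel distance 105 + fixed 160 = 265.
All other subsets cost ≥ 222. Minimum total cost: 211.

211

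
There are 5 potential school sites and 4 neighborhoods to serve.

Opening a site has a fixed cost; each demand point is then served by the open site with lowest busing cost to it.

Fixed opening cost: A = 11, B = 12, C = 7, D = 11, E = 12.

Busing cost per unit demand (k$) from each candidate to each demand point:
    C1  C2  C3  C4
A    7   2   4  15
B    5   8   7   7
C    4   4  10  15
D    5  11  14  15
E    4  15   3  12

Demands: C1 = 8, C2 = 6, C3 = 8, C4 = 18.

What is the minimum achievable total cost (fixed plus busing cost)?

Open {A, B, E}: assign each demand point to its cheapest open site.
  C1→E 8×4=32, C2→A 6×2=12, C3→E 8×3=24, C4→B 18×7=126
  busing cost 194, fixed 35 → total 229.
Compare {A, B, C}: busing cost 202 + fixed 30 = 232.
Compare {A, B}: busing cost 210 + fixed 23 = 233.
Compare {A, B, C, E}: busing cost 194 + fixed 42 = 236.
All other subsets cost ≥ 232. Minimum total cost: 229.

229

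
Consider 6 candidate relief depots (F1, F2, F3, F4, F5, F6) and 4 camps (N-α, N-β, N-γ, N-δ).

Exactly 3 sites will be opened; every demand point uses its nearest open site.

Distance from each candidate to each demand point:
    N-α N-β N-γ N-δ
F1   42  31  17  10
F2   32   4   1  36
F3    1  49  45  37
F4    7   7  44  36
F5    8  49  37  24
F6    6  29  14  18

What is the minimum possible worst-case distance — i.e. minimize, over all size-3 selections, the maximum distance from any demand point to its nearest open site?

Open {F1, F2, F3}.
  Farthest demand point is N-δ at distance 10 (to F1); all others are ≤ 10.
With {F1, F2, F4} the worst case is 10.
With {F1, F2, F5} the worst case is 10.
No size-3 selection achieves below 10.

10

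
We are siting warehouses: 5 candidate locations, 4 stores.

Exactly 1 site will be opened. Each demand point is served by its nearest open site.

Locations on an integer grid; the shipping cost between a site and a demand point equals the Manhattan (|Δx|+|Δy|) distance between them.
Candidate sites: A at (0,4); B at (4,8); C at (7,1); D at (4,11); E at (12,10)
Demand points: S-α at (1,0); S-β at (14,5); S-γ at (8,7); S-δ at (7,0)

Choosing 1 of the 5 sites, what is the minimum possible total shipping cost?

Open {C}.
  S-α→C 7, S-β→C 11, S-γ→C 7, S-δ→C 1  ⇒ total 26.
Compare {B}: total 40.
Compare {A}: total 42.
No size-1 selection does better; minimum is 26.

26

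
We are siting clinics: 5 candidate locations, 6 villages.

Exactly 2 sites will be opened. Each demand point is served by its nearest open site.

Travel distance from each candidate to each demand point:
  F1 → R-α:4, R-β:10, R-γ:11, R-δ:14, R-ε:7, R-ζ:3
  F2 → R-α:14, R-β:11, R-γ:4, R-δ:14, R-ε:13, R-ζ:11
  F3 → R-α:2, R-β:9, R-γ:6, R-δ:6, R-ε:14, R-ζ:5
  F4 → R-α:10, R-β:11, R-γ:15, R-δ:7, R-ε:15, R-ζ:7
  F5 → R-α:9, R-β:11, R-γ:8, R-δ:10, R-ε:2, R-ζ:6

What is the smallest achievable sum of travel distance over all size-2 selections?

30

Open {F3, F5}.
  R-α→F3 2, R-β→F3 9, R-γ→F3 6, R-δ→F3 6, R-ε→F5 2, R-ζ→F3 5  ⇒ total 30.
Compare {F1, F3}: total 33.
Compare {F1, F5}: total 37.
No size-2 selection does better; minimum is 30.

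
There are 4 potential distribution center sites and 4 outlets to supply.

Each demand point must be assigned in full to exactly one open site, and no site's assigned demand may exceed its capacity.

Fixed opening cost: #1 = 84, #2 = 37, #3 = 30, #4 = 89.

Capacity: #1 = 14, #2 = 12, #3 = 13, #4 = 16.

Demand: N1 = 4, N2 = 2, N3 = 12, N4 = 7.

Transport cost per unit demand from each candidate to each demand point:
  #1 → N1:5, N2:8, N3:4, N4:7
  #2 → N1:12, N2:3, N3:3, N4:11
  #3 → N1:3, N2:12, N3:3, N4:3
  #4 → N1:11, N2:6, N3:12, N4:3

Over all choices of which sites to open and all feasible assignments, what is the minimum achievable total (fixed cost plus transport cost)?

160

Open {#2, #3}; cheapest assignment that respects the capacities:
  #2 (cap 12, load 12): N3 — cost 12×3 = 36
  #3 (cap 13, load 13): N1, N2, N4 — cost 4×3 + 2×12 + 7×3 = 57
  Shipping 93, fixed 67 → total 160.
  Any other capacity-feasible assignment to {#2, #3} ships for at least 93.
Compare {#1, #3}: its best feasible assignment gives total 211.
Compare {#3, #4}: its best feasible assignment gives total 232.
Every other set of open sites that can feasibly serve all demand totals ≥ 211 even under its best assignment. Minimum: 160.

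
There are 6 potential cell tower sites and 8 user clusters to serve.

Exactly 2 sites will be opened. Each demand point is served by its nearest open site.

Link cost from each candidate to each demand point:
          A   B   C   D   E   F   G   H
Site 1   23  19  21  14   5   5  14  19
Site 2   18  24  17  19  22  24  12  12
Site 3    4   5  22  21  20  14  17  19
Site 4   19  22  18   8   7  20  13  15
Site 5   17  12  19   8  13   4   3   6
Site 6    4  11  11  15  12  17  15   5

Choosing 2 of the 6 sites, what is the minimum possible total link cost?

58

Open {Site 5, Site 6}.
  A→Site 6 4, B→Site 6 11, C→Site 6 11, D→Site 5 8, E→Site 6 12, F→Site 5 4, G→Site 5 3, H→Site 6 5  ⇒ total 58.
Compare {Site 3, Site 5}: total 62.
Compare {Site 1, Site 6}: total 69.
No size-2 selection does better; minimum is 58.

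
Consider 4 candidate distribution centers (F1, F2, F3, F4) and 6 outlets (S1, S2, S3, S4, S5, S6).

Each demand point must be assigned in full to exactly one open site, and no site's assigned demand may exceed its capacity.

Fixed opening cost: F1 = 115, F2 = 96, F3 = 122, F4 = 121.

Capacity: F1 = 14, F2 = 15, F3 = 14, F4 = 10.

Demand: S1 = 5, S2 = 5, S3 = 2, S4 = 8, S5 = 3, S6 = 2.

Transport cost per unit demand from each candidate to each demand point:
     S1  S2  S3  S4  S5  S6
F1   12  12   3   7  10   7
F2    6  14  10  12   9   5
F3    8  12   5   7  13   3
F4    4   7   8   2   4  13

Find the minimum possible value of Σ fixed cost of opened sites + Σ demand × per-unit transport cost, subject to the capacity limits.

Open {F2, F4}; cheapest assignment that respects the capacities:
  F2 (cap 15, load 15): S1, S2, S5, S6 — cost 5×6 + 5×14 + 3×9 + 2×5 = 137
  F4 (cap 10, load 10): S3, S4 — cost 2×8 + 8×2 = 32
  Shipping 169, fixed 217 → total 386.
  Any other capacity-feasible assignment to {F2, F4} ships for at least 169.
Compare {F1, F2}: its best feasible assignment gives total 410.
Compare {F2, F3}: its best feasible assignment gives total 417.
Every other set of open sites that can feasibly serve all demand totals ≥ 410 even under its best assignment. Minimum: 386.

386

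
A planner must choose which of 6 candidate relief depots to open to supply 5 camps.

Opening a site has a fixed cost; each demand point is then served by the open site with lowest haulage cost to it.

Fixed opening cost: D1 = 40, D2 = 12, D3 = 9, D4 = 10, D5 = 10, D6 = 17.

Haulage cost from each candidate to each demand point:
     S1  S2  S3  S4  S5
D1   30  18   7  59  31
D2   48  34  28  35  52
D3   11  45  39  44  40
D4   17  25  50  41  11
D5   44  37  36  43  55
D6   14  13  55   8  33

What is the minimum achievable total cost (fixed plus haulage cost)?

Open {D2, D4, D6}: assign each demand point to its cheapest open site.
  S1→D6 14, S2→D6 13, S3→D2 28, S4→D6 8, S5→D4 11
  haulage cost 74, fixed 39 → total 113.
Compare {D3, D4, D6}: haulage cost 82 + fixed 36 = 118.
Compare {D4, D5, D6}: haulage cost 82 + fixed 37 = 119.
Compare {D2, D3, D4, D6}: haulage cost 71 + fixed 48 = 119.
All other subsets cost ≥ 118. Minimum total cost: 113.

113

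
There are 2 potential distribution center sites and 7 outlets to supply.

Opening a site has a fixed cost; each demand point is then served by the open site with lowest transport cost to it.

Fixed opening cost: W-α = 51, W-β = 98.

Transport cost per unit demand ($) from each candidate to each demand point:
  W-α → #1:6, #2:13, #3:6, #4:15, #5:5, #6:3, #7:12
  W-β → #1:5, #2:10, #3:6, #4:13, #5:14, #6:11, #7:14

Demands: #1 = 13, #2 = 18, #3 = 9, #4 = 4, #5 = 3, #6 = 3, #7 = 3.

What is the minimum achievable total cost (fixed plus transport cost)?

537

Open {W-α}: assign each demand point to its cheapest open site.
  #1→W-α 13×6=78, #2→W-α 18×13=234, #3→W-α 9×6=54, #4→W-α 4×15=60, #5→W-α 3×5=15, #6→W-α 3×3=9, #7→W-α 3×12=36
  transport cost 486, fixed 51 → total 537.
Compare {W-α, W-β}: transport cost 411 + fixed 149 = 560.
Compare {W-β}: transport cost 468 + fixed 98 = 566.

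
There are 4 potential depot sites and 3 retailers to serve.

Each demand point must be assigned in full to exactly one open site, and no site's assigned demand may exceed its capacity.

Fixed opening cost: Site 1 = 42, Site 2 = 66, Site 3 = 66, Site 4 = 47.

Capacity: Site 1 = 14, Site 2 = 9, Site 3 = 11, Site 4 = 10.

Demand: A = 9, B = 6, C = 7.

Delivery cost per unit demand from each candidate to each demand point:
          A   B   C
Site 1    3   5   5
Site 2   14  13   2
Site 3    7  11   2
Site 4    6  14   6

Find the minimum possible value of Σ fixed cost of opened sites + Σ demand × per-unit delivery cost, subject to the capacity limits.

208

Open {Site 1, Site 4}; cheapest assignment that respects the capacities:
  Site 1 (cap 14, load 13): B, C — cost 6×5 + 7×5 = 65
  Site 4 (cap 10, load 9): A — cost 9×6 = 54
  Shipping 119, fixed 89 → total 208.
  Any other capacity-feasible assignment to {Site 1, Site 4} ships for at least 119.
Compare {Site 1, Site 3}: its best feasible assignment gives total 236.
Compare {Site 1, Site 2, Site 4}: its best feasible assignment gives total 253.
Every other set of open sites that can feasibly serve all demand totals ≥ 236 even under its best assignment. Minimum: 208.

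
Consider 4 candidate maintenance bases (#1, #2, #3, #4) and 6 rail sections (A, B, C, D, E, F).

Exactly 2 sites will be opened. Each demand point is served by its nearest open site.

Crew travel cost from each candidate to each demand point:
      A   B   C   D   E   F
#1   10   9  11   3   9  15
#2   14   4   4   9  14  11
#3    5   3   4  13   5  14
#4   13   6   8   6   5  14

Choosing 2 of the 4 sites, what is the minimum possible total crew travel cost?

Open {#1, #3}.
  A→#3 5, B→#3 3, C→#3 4, D→#1 3, E→#3 5, F→#3 14  ⇒ total 34.
Compare {#2, #3}: total 37.
Compare {#3, #4}: total 37.
No size-2 selection does better; minimum is 34.

34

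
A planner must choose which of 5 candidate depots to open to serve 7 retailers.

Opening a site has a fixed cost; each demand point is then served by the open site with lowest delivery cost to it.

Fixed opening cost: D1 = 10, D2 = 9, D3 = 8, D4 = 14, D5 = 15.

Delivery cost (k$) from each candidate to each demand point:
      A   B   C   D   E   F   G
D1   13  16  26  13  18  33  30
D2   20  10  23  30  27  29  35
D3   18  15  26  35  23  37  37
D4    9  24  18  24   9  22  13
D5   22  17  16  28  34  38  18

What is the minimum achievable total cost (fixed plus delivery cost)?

Open {D1, D4}: assign each demand point to its cheapest open site.
  A→D4 9, B→D1 16, C→D4 18, D→D1 13, E→D4 9, F→D4 22, G→D4 13
  delivery cost 100, fixed 24 → total 124.
Compare {D1, D2, D4}: delivery cost 94 + fixed 33 = 127.
Compare {D2, D4}: delivery cost 105 + fixed 23 = 128.
Compare {D1, D3, D4}: delivery cost 99 + fixed 32 = 131.
All other subsets cost ≥ 127. Minimum total cost: 124.

124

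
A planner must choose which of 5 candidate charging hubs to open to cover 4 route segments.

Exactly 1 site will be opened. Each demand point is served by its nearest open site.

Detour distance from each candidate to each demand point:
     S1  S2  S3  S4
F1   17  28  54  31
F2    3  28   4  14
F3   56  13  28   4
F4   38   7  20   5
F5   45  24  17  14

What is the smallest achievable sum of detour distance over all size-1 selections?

49

Open {F2}.
  S1→F2 3, S2→F2 28, S3→F2 4, S4→F2 14  ⇒ total 49.
Compare {F4}: total 70.
Compare {F5}: total 100.
No size-1 selection does better; minimum is 49.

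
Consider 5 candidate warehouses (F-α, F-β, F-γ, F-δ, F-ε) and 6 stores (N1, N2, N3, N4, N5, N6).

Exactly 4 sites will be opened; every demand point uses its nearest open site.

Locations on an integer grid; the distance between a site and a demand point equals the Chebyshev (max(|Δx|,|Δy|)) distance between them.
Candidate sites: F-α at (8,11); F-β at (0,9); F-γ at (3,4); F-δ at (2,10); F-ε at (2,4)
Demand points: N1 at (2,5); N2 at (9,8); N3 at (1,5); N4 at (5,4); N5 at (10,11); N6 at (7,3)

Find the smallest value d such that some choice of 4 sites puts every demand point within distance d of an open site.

4

Open {F-α, F-β, F-γ, F-δ}.
  Farthest demand point is N6 at distance 4 (to F-γ); all others are ≤ 4.
With {F-α, F-β, F-γ, F-ε} the worst case is 4.
With {F-α, F-γ, F-δ, F-ε} the worst case is 4.
No size-4 selection achieves below 4.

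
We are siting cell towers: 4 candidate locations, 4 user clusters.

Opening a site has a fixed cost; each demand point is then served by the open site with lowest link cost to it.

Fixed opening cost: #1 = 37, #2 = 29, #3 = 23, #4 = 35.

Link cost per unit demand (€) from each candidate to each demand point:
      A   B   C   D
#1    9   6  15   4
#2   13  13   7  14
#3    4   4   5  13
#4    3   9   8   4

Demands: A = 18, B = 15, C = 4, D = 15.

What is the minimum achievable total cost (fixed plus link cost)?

252

Open {#3, #4}: assign each demand point to its cheapest open site.
  A→#4 18×3=54, B→#3 15×4=60, C→#3 4×5=20, D→#4 15×4=60
  link cost 194, fixed 58 → total 252.
Compare {#1, #3}: link cost 212 + fixed 60 = 272.
Compare {#2, #3, #4}: link cost 194 + fixed 87 = 281.
Compare {#1, #3, #4}: link cost 194 + fixed 95 = 289.
All other subsets cost ≥ 272. Minimum total cost: 252.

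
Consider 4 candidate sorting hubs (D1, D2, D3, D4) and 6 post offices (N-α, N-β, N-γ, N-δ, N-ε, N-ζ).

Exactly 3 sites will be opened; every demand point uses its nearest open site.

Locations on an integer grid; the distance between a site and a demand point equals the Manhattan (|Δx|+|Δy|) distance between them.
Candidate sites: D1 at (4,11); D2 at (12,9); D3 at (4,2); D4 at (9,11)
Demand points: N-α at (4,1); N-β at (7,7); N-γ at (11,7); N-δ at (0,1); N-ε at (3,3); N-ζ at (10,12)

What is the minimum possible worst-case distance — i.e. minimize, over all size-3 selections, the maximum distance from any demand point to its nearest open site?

6

Open {D1, D3, D4}.
  Farthest demand point is N-β at distance 6 (to D4); all others are ≤ 6.
With {D2, D3, D4} the worst case is 6.
With {D1, D2, D3} the worst case is 7.
No size-3 selection achieves below 6.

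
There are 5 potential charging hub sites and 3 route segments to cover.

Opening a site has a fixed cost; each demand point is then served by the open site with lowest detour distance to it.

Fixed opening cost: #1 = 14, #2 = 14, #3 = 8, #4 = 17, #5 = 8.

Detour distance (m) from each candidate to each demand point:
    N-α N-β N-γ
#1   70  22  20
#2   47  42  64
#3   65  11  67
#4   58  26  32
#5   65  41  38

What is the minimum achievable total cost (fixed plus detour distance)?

Open {#1, #2, #3}: assign each demand point to its cheapest open site.
  N-α→#2 47, N-β→#3 11, N-γ→#1 20
  detour distance 78, fixed 36 → total 114.
Compare {#1, #2}: detour distance 89 + fixed 28 = 117.
Compare {#1, #3}: detour distance 96 + fixed 22 = 118.
Compare {#1, #2, #3, #5}: detour distance 78 + fixed 44 = 122.
All other subsets cost ≥ 117. Minimum total cost: 114.

114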